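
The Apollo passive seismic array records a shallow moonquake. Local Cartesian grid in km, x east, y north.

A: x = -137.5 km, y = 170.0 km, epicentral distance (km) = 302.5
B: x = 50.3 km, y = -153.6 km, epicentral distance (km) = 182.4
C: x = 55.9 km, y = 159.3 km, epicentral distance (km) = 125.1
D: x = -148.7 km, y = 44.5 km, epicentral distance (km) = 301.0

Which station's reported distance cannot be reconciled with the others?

B

Solve using three stations at a time. Using A, C, D (subtract circle equations pairwise → linear system) gives (x, y) ≈ (150.5, 77.4).
Distances from that point to each station vs reported:
  A: calculated 302.5 vs reported 302.5 → residual 0.0 km
  B: calculated 251.8 vs reported 182.4 → residual 69.4 km
  C: calculated 125.1 vs reported 125.1 → residual 0.0 km
  D: calculated 301.0 vs reported 301.0 → residual 0.0 km
A, C, D are mutually consistent (residuals ≈ 0); B is off by 69.4 km.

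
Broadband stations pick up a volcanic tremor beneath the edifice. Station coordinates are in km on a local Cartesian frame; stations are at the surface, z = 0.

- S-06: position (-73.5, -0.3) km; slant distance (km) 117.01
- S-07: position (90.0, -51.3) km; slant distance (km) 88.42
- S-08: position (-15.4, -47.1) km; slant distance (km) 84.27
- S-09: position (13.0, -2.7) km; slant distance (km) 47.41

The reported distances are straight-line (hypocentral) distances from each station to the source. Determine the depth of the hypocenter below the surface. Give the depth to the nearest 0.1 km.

Each station gives a sphere (x−x_i)² + (y−y_i)² + z² = d_i² (stations at z=0).
Subtracting the S-06 sphere from S-07 and S-08: z² cancels, leaving linear equations in x and y:
327.0 x − 102.0 y = 11202.59
116.2 x − 93.6 y = 3643.14
Solving: x ≈ 36.095, y ≈ 5.888 km (keep extra digits for the depth step; rounded: 36.1, 5.9).
Then from the S-06 sphere: z² = 117.01² − (x + 73.5)² − (y + 0.3)² with x = 36.095, y = 5.888, so z ≈ 40.521 ≈ 40.5 km.
Check against S-09 (with the unrounded solution): distance 47.42 ≈ 47.41 km. ✓

depth ≈ 40.5 km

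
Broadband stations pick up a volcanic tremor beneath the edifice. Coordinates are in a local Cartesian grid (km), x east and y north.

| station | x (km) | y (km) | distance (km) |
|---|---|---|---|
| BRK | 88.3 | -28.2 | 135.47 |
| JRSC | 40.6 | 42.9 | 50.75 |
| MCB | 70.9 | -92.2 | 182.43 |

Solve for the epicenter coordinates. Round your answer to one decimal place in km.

(3.2, 77.2)

Circle about each station: (x − 88.3)² + (y + 28.2)² = 135.47²; (x − 40.6)² + (y − 42.9)² = 50.75²; (x − 70.9)² + (y + 92.2)² = 182.43².
Subtracting pairs of circle equations eliminates x²+y² and gives linear equations (the radical axes):
-95.4 x + 142.2 y = 10673.20
-34.8 x − 128.0 y = -9993.06
Solving the 2×2 system: x ≈ 3.2, y ≈ 77.2 km.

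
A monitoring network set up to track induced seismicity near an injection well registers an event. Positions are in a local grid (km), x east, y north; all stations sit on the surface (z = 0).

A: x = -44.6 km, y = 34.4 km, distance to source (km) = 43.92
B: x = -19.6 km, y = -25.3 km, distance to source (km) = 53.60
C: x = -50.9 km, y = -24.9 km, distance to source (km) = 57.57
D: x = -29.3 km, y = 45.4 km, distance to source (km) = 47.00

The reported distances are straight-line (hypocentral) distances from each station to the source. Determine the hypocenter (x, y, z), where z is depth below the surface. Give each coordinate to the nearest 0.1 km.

Each station gives a sphere (x−x_i)² + (y−y_i)² + z² = d_i² (stations at z=0).
Subtracting the A sphere from B and C: z² cancels, leaving linear equations in x and y:
50.0 x − 119.4 y = -3092.26
-12.6 x − 118.6 y = -1347.04
Solving: x ≈ -27.696, y ≈ 14.300 km (keep extra digits for the depth step; rounded: -27.7, 14.3).
Then from the A sphere: z² = 43.92² − (x + 44.6)² − (y − 34.4)² with x = -27.696, y = 14.300, so z ≈ 35.202 ≈ 35.2 km.

(-27.7, 14.3, 35.2)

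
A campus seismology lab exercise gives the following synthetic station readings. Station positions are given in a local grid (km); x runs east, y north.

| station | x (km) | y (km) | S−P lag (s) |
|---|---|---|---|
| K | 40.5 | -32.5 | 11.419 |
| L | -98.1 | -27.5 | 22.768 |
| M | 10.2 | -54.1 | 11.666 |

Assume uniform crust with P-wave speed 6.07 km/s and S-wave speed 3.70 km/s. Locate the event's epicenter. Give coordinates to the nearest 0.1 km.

Distance from S−P lag: d = Δt · v_P v_S / (v_P − v_S) = Δt · (6.07·3.70)/(6.07−3.70) ≈ 9.4764·Δt.
So d_K = 108.21, d_L = 215.76, d_M = 110.55 km.
Circle about each station: (x − 40.5)² + (y + 32.5)² = 108.21²; (x + 98.1)² + (y + 27.5)² = 215.76²; (x − 10.2)² + (y + 54.1)² = 110.55².
Subtracting the K equation from the L and M equations removes the quadratic terms:
-277.2 x + 10.0 y = -27159.61
-60.6 x − 43.2 y = -177.55
Solving the 2×2 system: x ≈ 93.4, y ≈ -126.9 km.

x ≈ 93.4 km, y ≈ -126.9 km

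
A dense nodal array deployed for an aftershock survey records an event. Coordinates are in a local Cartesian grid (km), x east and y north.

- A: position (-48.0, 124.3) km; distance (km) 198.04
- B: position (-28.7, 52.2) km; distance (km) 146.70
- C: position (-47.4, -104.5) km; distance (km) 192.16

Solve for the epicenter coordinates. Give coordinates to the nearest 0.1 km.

Circle about each station: (x + 48.0)² + (y − 124.3)² = 198.04²; (x + 28.7)² + (y − 52.2)² = 146.70²; (x + 47.4)² + (y + 104.5)² = 192.16².
Subtracting pairs of circle equations eliminates x²+y² and gives linear equations (the radical axes):
38.6 x − 144.2 y = 3492.99
1.2 x − 457.6 y = -2293.10
Solving the 2×2 system: x ≈ 110.3, y ≈ 5.3 km.
Check against A (with the unrounded x, y): √((x + 48.0)²+(y − 124.3)²) = 198.03 ≈ 198.04 km. ✓

110.3 km east, 5.3 km north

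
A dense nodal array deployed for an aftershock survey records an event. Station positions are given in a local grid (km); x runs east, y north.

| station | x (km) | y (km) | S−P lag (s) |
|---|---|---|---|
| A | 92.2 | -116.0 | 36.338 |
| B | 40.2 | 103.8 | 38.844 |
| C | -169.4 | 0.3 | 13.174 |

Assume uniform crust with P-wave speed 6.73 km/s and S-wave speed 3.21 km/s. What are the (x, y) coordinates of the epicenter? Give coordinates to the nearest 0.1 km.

(-125.5, -67.6)

Distance from S−P lag: d = Δt · v_P v_S / (v_P − v_S) = Δt · (6.73·3.21)/(6.73−3.21) ≈ 6.1373·Δt.
So d_A = 223.02, d_B = 238.40, d_C = 80.85 km.
Circle about each station: (x − 92.2)² + (y + 116.0)² = 223.02²; (x − 40.2)² + (y − 103.8)² = 238.40²; (x + 169.4)² + (y − 0.3)² = 80.85².
Subtracting the A equation from the B and C equations removes the quadratic terms:
-104.0 x + 439.6 y = -16663.00
-523.2 x + 232.6 y = 49940.81
Solving the 2×2 system: x ≈ -125.5, y ≈ -67.6 km.
Check against A (with the unrounded x, y): √((x − 92.2)²+(y + 116.0)²) = 223.02 ≈ 223.02 km. ✓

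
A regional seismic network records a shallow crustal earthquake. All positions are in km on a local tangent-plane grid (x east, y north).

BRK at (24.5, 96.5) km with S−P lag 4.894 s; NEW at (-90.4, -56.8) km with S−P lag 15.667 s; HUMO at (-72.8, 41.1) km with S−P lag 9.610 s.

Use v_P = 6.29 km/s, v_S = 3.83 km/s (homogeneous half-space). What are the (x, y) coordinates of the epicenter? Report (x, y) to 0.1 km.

Distance from S−P lag: d = Δt · v_P v_S / (v_P − v_S) = Δt · (6.29·3.83)/(6.29−3.83) ≈ 9.7930·Δt.
So d_BRK = 47.93, d_NEW = 153.43, d_HUMO = 94.11 km.
Circle about each station: (x − 24.5)² + (y − 96.5)² = 47.93²; (x + 90.4)² + (y + 56.8)² = 153.43²; (x + 72.8)² + (y − 41.1)² = 94.11².
Subtracting pairs of circle equations eliminates x²+y² and gives linear equations (the radical axes):
-229.8 x − 306.6 y = -19757.58
-194.6 x − 110.8 y = -9482.86
Solving the 2×2 system: x ≈ 21.0, y ≈ 48.7 km.

x ≈ 21.0 km, y ≈ 48.7 km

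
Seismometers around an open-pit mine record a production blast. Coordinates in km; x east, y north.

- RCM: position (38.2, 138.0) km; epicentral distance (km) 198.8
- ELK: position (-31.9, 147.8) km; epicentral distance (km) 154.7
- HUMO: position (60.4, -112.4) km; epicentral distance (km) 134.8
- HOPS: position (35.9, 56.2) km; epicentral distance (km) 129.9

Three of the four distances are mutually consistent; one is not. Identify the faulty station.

ELK

Solve using three stations at a time. Using RCM, HUMO, HOPS (subtract circle equations pairwise → linear system) gives (x, y) ≈ (-52.1, -38.8).
Distances from that point to each station vs reported:
  RCM: calculated 198.6 vs reported 198.8 → residual 0.2 km
  ELK: calculated 187.7 vs reported 154.7 → residual 33.0 km
  HUMO: calculated 134.4 vs reported 134.8 → residual 0.4 km
  HOPS: calculated 129.5 vs reported 129.9 → residual 0.4 km
RCM, HUMO, HOPS are mutually consistent (residuals ≈ 0); ELK is off by 33.0 km.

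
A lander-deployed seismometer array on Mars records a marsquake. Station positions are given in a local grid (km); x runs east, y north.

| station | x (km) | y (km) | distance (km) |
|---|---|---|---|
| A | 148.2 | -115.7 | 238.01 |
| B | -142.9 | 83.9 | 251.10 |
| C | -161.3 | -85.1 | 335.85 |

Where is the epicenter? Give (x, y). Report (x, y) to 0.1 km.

Circle about each station: (x − 148.2)² + (y + 115.7)² = 238.01²; (x + 142.9)² + (y − 83.9)² = 251.10²; (x + 161.3)² + (y + 85.1)² = 335.85².
Subtracting the A equation from the B and C equations removes the quadratic terms:
-582.2 x + 399.2 y = -14292.56
-619.0 x + 61.2 y = -58236.49
Solving the 2×2 system: x ≈ 105.8, y ≈ 118.5 km.

x ≈ 105.8 km, y ≈ 118.5 km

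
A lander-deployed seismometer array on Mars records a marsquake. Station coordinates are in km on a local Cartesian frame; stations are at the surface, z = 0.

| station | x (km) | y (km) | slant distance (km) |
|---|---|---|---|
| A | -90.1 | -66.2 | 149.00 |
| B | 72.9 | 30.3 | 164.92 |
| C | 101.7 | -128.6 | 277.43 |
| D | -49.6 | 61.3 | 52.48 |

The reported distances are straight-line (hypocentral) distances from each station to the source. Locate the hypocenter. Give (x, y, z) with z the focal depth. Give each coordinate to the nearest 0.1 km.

(-80.2, 77.1, 39.6)

Each station gives a sphere (x−x_i)² + (y−y_i)² + z² = d_i² (stations at z=0).
Subtracting the A sphere from B and C: z² cancels, leaving linear equations in x and y:
326.0 x + 193.0 y = -11265.56
383.6 x − 124.8 y = -40386.00
Solving: x ≈ -80.199, y ≈ 77.096 km (keep extra digits for the depth step; rounded: -80.2, 77.1).
Then from the A sphere: z² = 149.00² − (x + 90.1)² − (y + 66.2)² with x = -80.199, y = 77.096, so z ≈ 39.613 ≈ 39.6 km.
Check against D (with the unrounded solution): distance 52.49 ≈ 52.48 km. ✓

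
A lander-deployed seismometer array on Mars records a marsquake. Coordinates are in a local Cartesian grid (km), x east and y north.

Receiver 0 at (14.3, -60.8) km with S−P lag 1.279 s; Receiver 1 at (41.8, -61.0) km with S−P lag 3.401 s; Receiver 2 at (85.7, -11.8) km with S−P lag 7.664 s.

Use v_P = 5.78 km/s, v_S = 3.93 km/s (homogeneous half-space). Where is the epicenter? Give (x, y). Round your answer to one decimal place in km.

x ≈ 0.9 km, y ≈ -52.6 km

Distance from S−P lag: d = Δt · v_P v_S / (v_P − v_S) = Δt · (5.78·3.93)/(5.78−3.93) ≈ 12.2786·Δt.
So d_Receiver 0 = 15.70, d_Receiver 1 = 41.76, d_Receiver 2 = 94.10 km.
Circle about each station: (x − 14.3)² + (y + 60.8)² = 15.70²; (x − 41.8)² + (y + 61.0)² = 41.76²; (x − 85.7)² + (y + 11.8)² = 94.10².
Subtracting pairs of circle equations eliminates x²+y² and gives linear equations (the radical axes):
55.0 x − 0.4 y = 69.70
142.8 x + 98.0 y = -5025.72
Solving the 2×2 system: x ≈ 0.9, y ≈ -52.6 km.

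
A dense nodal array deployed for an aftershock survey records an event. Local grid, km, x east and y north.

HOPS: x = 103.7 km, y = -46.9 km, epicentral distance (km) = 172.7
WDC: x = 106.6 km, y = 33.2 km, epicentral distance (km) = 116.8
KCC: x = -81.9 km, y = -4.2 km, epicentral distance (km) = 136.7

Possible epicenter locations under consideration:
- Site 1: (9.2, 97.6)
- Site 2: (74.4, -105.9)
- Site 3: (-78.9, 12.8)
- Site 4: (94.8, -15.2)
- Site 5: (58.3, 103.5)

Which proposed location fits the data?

Site 1

For each candidate, compare |candidate − station| to the reported distance:
Site 1: residuals HOPS 0.0, WDC 0.0, KCC 0.1 → max 0.1 km
Site 2: residuals HOPS 106.8, WDC 26.0, KCC 49.8 → max 106.8 km
Site 3: residuals HOPS 19.4, WDC 69.8, KCC 119.4 → max 119.4 km
Site 4: residuals HOPS 139.8, WDC 67.0, KCC 40.3 → max 139.8 km
Site 5: residuals HOPS 15.6, WDC 31.5, KCC 40.1 → max 40.1 km
Only Site 1 has all residuals ≈ 0.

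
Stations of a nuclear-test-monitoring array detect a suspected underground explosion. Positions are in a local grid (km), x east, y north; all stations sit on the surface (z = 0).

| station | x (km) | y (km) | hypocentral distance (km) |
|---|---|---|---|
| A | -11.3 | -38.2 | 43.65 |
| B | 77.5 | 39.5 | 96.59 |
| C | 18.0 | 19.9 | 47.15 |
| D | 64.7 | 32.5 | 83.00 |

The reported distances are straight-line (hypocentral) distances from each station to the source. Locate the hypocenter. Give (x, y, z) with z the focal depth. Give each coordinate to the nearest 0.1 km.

x ≈ 1.4 km, y ≈ -10.9 km, depth ≈ 31.6 km

Each station gives a sphere (x−x_i)² + (y−y_i)² + z² = d_i² (stations at z=0).
Subtracting the A sphere from B and C: z² cancels, leaving linear equations in x and y:
177.6 x + 155.4 y = -1444.74
58.6 x + 116.2 y = -1184.72
Solving: x ≈ 1.407, y ≈ -10.905 km (keep extra digits for the depth step; rounded: 1.4, -10.9).
Then from the A sphere: z² = 43.65² − (x + 11.3)² − (y + 38.2)² with x = 1.407, y = -10.905, so z ≈ 31.604 ≈ 31.6 km.
Check against D (with the unrounded solution): distance 83.00 ≈ 83.00 km. ✓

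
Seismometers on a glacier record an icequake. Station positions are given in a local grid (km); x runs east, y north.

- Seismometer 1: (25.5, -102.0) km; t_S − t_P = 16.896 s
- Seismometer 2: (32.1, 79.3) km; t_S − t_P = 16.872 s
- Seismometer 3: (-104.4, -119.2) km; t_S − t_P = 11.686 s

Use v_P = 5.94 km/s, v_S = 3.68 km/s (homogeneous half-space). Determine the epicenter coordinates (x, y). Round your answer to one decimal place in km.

Distance from S−P lag: d = Δt · v_P v_S / (v_P − v_S) = Δt · (5.94·3.68)/(5.94−3.68) ≈ 9.6722·Δt.
So d_Seismometer 1 = 163.42, d_Seismometer 2 = 163.19, d_Seismometer 3 = 113.03 km.
Circle about each station: (x − 25.5)² + (y + 102.0)² = 163.42²; (x − 32.1)² + (y − 79.3)² = 163.19²; (x + 104.4)² + (y + 119.2)² = 113.03².
Subtracting the Seismometer 1 equation from the Seismometer 2 and Seismometer 3 equations removes the quadratic terms:
13.2 x + 362.6 y = -3660.23
-259.8 x − 34.4 y = 27984.07
Solving the 2×2 system: x ≈ -106.9, y ≈ -6.2 km.
Check against Seismometer 1 (with the unrounded x, y): √((x − 25.5)²+(y + 102.0)²) = 163.42 ≈ 163.42 km. ✓

(-106.9, -6.2)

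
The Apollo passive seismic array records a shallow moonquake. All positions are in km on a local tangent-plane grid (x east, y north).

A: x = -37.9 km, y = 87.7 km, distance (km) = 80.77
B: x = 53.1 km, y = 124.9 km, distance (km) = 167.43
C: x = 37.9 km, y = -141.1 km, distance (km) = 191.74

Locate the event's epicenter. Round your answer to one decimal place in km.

Circle about each station: (x + 37.9)² + (y − 87.7)² = 80.77²; (x − 53.1)² + (y − 124.9)² = 167.43²; (x − 37.9)² + (y + 141.1)² = 191.74².
Subtracting the A equation from the B and C equations removes the quadratic terms:
182.0 x + 74.4 y = -12217.09
151.6 x − 457.6 y = -18022.51
Solving the 2×2 system: x ≈ -73.3, y ≈ 15.1 km.
Check against A (with the unrounded x, y): √((x + 37.9)²+(y − 87.7)²) = 80.77 ≈ 80.77 km. ✓

x ≈ -73.3 km, y ≈ 15.1 km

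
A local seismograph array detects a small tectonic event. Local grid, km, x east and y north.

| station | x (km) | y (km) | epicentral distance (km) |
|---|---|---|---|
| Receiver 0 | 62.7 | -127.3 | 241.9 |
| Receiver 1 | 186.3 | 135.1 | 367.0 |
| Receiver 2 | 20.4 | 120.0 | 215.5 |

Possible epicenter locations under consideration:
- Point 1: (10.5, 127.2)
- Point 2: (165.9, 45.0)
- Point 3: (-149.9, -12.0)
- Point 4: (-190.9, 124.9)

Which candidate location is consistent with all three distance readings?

Point 3

For each candidate, compare |candidate − station| to the reported distance:
Point 1: residuals Receiver 0 17.9, Receiver 1 191.0, Receiver 2 203.3 → max 203.3 km
Point 2: residuals Receiver 0 41.1, Receiver 1 274.6, Receiver 2 51.8 → max 274.6 km
Point 3: residuals Receiver 0 0.0, Receiver 1 0.0, Receiver 2 0.0 → max 0.0 km
Point 4: residuals Receiver 0 115.8, Receiver 1 10.3, Receiver 2 4.1 → max 115.8 km
Only Point 3 has all residuals ≈ 0.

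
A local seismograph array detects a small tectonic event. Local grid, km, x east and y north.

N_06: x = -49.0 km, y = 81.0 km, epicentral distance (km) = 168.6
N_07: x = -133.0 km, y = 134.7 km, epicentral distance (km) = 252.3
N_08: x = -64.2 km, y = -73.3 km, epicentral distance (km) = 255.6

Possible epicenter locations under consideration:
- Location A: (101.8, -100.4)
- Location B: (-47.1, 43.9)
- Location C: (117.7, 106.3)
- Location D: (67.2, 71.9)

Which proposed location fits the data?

Location C

For each candidate, compare |candidate − station| to the reported distance:
Location A: residuals N_06 67.3, N_07 80.0, N_08 87.4 → max 87.4 km
Location B: residuals N_06 131.5, N_07 127.3, N_08 137.2 → max 137.2 km
Location C: residuals N_06 0.0, N_07 0.0, N_08 0.0 → max 0.0 km
Location D: residuals N_06 52.0, N_07 42.5, N_08 59.8 → max 59.8 km
Only Location C has all residuals ≈ 0.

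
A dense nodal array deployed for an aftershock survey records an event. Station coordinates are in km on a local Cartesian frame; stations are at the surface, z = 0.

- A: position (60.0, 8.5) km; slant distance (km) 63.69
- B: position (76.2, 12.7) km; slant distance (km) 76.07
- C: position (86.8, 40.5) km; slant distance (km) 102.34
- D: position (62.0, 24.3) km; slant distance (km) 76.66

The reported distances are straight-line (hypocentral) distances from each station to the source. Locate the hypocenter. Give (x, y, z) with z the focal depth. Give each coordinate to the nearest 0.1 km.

Each station gives a sphere (x−x_i)² + (y−y_i)² + z² = d_i² (stations at z=0).
Subtracting the A sphere from B and C: z² cancels, leaving linear equations in x and y:
32.4 x + 8.4 y = 565.25
53.6 x + 64.0 y = -914.82
Solving: x ≈ 27.018, y ≈ -36.922 km (keep extra digits for the depth step; rounded: 27.0, -36.9).
Then from the A sphere: z² = 63.69² − (x − 60.0)² − (y − 8.5)² with x = 27.018, y = -36.922, so z ≈ 30.091 ≈ 30.1 km.

(27.0, -36.9, 30.1)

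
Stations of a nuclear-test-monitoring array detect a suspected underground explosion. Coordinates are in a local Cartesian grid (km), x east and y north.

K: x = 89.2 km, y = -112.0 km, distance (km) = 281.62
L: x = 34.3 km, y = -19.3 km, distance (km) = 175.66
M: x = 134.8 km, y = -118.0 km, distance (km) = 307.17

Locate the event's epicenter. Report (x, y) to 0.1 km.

-18.3 km east, 148.3 km north

Circle about each station: (x − 89.2)² + (y + 112.0)² = 281.62²; (x − 34.3)² + (y + 19.3)² = 175.66²; (x − 134.8)² + (y + 118.0)² = 307.17².
Subtracting pairs of circle equations eliminates x²+y² and gives linear equations (the radical axes):
-109.8 x + 185.4 y = 29501.73
91.2 x − 12.0 y = -3449.18
Solving the 2×2 system: x ≈ -18.3, y ≈ 148.3 km.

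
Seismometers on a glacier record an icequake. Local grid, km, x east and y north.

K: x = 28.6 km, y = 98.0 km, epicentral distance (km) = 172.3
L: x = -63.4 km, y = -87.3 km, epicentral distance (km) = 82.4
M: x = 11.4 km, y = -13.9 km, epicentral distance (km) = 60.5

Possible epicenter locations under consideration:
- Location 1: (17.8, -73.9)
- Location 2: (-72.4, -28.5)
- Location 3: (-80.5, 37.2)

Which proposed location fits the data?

For each candidate, compare |candidate − station| to the reported distance:
Location 1: residuals K 0.1, L 0.1, M 0.2 → max 0.2 km
Location 2: residuals K 10.4, L 22.9, M 24.6 → max 24.6 km
Location 3: residuals K 47.4, L 43.3, M 44.7 → max 47.4 km
Only Location 1 has all residuals ≈ 0.

Location 1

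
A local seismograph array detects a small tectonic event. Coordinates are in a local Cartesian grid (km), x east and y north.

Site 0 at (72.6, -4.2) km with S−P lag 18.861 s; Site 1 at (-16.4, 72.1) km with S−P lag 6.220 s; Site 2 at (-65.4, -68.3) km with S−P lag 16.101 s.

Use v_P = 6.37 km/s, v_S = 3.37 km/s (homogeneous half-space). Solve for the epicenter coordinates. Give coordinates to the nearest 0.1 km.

x ≈ -52.6 km, y ≈ 46.2 km

Distance from S−P lag: d = Δt · v_P v_S / (v_P − v_S) = Δt · (6.37·3.37)/(6.37−3.37) ≈ 7.1556·Δt.
So d_Site 0 = 134.96, d_Site 1 = 44.51, d_Site 2 = 115.21 km.
Circle about each station: (x − 72.6)² + (y + 4.2)² = 134.96²; (x + 16.4)² + (y − 72.1)² = 44.51²; (x + 65.4)² + (y + 68.3)² = 115.21².
Subtracting the Site 0 equation from the Site 1 and Site 2 equations removes the quadratic terms:
-178.0 x + 152.6 y = 16412.03
-276.0 x − 128.2 y = 8594.51
Solving the 2×2 system: x ≈ -52.6, y ≈ 46.2 km.
Check against Site 0 (with the unrounded x, y): √((x − 72.6)²+(y + 4.2)²) = 134.96 ≈ 134.96 km. ✓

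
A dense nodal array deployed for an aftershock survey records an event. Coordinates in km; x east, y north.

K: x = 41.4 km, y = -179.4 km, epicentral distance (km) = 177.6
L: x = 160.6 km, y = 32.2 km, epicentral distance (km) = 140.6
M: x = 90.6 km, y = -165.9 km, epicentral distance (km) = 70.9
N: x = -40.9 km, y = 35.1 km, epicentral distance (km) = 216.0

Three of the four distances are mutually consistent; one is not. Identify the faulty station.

K

Solve using three stations at a time. Using L, M, N (subtract circle equations pairwise → linear system) gives (x, y) ≈ (124.6, -103.7).
Distances from that point to each station vs reported:
  K: calculated 112.5 vs reported 177.6 → residual 65.1 km
  L: calculated 140.6 vs reported 140.6 → residual 0.0 km
  M: calculated 70.9 vs reported 70.9 → residual 0.0 km
  N: calculated 216.0 vs reported 216.0 → residual 0.0 km
L, M, N are mutually consistent (residuals ≈ 0); K is off by 65.1 km.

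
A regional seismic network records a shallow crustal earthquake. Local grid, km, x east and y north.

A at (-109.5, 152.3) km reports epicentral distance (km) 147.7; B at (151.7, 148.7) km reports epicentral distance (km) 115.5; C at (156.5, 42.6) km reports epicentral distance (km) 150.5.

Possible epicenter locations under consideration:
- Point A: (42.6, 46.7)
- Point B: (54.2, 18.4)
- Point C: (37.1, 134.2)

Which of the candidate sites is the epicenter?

For each candidate, compare |candidate − station| to the reported distance:
Point A: residuals A 37.5, B 33.9, C 36.5 → max 37.5 km
Point B: residuals A 63.8, B 47.2, C 45.4 → max 63.8 km
Point C: residuals A 0.0, B 0.0, C 0.0 → max 0.0 km
Only Point C has all residuals ≈ 0.

Point C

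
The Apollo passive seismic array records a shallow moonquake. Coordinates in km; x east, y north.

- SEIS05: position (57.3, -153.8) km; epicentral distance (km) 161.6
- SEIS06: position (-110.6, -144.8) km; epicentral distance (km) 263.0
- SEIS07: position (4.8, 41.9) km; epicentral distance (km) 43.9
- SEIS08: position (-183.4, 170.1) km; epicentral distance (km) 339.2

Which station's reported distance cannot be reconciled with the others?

SEIS07

Solve using three stations at a time. Using SEIS05, SEIS06, SEIS08 (subtract circle equations pairwise → linear system) gives (x, y) ≈ (109.5, -0.9).
Distances from that point to each station vs reported:
  SEIS05: calculated 161.6 vs reported 161.6 → residual 0.0 km
  SEIS06: calculated 263.0 vs reported 263.0 → residual 0.0 km
  SEIS07: calculated 113.1 vs reported 43.9 → residual 69.2 km
  SEIS08: calculated 339.2 vs reported 339.2 → residual 0.0 km
SEIS05, SEIS06, SEIS08 are mutually consistent (residuals ≈ 0); SEIS07 is off by 69.2 km.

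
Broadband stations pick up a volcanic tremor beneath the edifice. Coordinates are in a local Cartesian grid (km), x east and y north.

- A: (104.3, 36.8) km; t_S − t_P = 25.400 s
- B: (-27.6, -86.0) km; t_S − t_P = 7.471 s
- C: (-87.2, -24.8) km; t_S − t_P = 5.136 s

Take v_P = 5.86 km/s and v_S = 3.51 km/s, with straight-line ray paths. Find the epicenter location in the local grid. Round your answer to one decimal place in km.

Distance from S−P lag: d = Δt · v_P v_S / (v_P − v_S) = Δt · (5.86·3.51)/(5.86−3.51) ≈ 8.7526·Δt.
So d_A = 222.32, d_B = 65.39, d_C = 44.95 km.
Circle about each station: (x − 104.3)² + (y − 36.8)² = 222.32²; (x + 27.6)² + (y + 86.0)² = 65.39²; (x + 87.2)² + (y + 24.8)² = 44.95².
Subtracting pairs of circle equations eliminates x²+y² and gives linear equations (the radical axes):
-263.8 x − 245.6 y = 41075.36
-383.0 x − 123.2 y = 43391.83
Solving the 2×2 system: x ≈ -90.9, y ≈ -69.6 km.

x ≈ -90.9 km, y ≈ -69.6 km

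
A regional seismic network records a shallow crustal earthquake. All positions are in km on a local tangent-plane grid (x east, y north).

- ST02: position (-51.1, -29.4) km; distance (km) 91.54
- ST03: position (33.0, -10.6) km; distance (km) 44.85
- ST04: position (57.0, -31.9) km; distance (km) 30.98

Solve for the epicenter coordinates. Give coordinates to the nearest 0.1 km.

Circle about each station: (x + 51.1)² + (y + 29.4)² = 91.54²; (x − 33.0)² + (y + 10.6)² = 44.85²; (x − 57.0)² + (y + 31.9)² = 30.98².
Subtracting the ST02 equation from the ST03 and ST04 equations removes the quadratic terms:
168.2 x + 37.6 y = 4093.84
216.2 x − 5.0 y = 8210.85
Solving the 2×2 system: x ≈ 36.7, y ≈ -55.3 km.

36.7 km east, -55.3 km north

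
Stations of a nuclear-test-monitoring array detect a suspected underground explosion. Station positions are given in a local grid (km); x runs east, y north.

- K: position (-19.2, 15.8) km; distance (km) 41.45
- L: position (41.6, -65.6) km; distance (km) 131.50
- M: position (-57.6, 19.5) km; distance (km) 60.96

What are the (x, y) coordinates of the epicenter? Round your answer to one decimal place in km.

x ≈ -8.7 km, y ≈ 55.9 km

Circle about each station: (x + 19.2)² + (y − 15.8)² = 41.45²; (x − 41.6)² + (y + 65.6)² = 131.50²; (x + 57.6)² + (y − 19.5)² = 60.96².
Subtracting the K equation from the L and M equations removes the quadratic terms:
121.6 x − 162.8 y = -10158.51
-76.8 x + 7.4 y = 1081.71
Solving the 2×2 system: x ≈ -8.7, y ≈ 55.9 km.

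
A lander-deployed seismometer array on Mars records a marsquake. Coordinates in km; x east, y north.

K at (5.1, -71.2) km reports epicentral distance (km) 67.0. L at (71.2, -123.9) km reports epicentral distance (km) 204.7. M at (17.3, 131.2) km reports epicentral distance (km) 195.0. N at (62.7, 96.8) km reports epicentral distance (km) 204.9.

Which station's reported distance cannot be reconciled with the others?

Solve using three stations at a time. Using L, M, N (subtract circle equations pairwise → linear system) gives (x, y) ≈ (-105.4, -20.4).
Distances from that point to each station vs reported:
  K: calculated 121.6 vs reported 67.0 → residual 54.6 km
  L: calculated 204.7 vs reported 204.7 → residual 0.0 km
  M: calculated 195.0 vs reported 195.0 → residual 0.0 km
  N: calculated 204.9 vs reported 204.9 → residual 0.0 km
L, M, N are mutually consistent (residuals ≈ 0); K is off by 54.6 km.

K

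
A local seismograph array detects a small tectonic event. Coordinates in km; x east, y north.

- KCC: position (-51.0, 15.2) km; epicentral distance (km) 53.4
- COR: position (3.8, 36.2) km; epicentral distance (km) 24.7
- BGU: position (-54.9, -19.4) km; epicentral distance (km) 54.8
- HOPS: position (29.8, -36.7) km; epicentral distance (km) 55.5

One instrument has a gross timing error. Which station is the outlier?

Solve using three stations at a time. Using KCC, COR, HOPS (subtract circle equations pairwise → linear system) gives (x, y) ≈ (2.3, 11.5).
Distances from that point to each station vs reported:
  KCC: calculated 53.4 vs reported 53.4 → residual 0.0 km
  COR: calculated 24.7 vs reported 24.7 → residual 0.0 km
  BGU: calculated 65.0 vs reported 54.8 → residual 10.2 km
  HOPS: calculated 55.5 vs reported 55.5 → residual 0.0 km
KCC, COR, HOPS are mutually consistent (residuals ≈ 0); BGU is off by 10.2 km.

BGU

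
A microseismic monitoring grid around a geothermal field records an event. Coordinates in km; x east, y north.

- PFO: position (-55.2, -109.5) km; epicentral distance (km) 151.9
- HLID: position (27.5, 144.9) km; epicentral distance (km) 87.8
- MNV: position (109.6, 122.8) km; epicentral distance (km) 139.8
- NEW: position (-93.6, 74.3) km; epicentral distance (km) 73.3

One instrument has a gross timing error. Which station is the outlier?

Solve using three stations at a time. Using HLID, MNV, NEW (subtract circle equations pairwise → linear system) gives (x, y) ≈ (-20.4, 71.3).
Distances from that point to each station vs reported:
  PFO: calculated 184.1 vs reported 151.9 → residual 32.2 km
  HLID: calculated 87.8 vs reported 87.8 → residual 0.0 km
  MNV: calculated 139.8 vs reported 139.8 → residual 0.0 km
  NEW: calculated 73.3 vs reported 73.3 → residual 0.0 km
HLID, MNV, NEW are mutually consistent (residuals ≈ 0); PFO is off by 32.2 km.

PFO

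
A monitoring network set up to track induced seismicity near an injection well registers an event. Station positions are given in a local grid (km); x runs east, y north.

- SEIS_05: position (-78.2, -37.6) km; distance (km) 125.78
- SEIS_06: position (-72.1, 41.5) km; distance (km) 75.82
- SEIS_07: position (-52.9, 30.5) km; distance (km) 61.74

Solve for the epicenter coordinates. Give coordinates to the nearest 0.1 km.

Circle about each station: (x + 78.2)² + (y + 37.6)² = 125.78²; (x + 72.1)² + (y − 41.5)² = 75.82²; (x + 52.9)² + (y − 30.5)² = 61.74².
Subtracting pairs of circle equations eliminates x²+y² and gives linear equations (the radical axes):
12.2 x + 158.2 y = 9463.60
50.6 x + 136.2 y = 8208.44
Solving the 2×2 system: x ≈ 1.5, y ≈ 59.7 km.

1.5 km east, 59.7 km north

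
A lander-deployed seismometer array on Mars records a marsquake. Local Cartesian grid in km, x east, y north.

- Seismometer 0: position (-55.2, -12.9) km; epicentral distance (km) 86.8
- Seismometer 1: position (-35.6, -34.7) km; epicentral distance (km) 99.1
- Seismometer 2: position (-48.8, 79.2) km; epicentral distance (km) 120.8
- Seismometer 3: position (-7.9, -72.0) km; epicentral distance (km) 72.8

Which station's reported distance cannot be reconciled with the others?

Seismometer 1

Solve using three stations at a time. Using Seismometer 0, Seismometer 2, Seismometer 3 (subtract circle equations pairwise → linear system) gives (x, y) ≈ (31.4, -11.0).
Distances from that point to each station vs reported:
  Seismometer 0: calculated 86.6 vs reported 86.8 → residual 0.2 km
  Seismometer 1: calculated 71.1 vs reported 99.1 → residual 28.0 km
  Seismometer 2: calculated 120.7 vs reported 120.8 → residual 0.1 km
  Seismometer 3: calculated 72.6 vs reported 72.8 → residual 0.2 km
Seismometer 0, Seismometer 2, Seismometer 3 are mutually consistent (residuals ≈ 0); Seismometer 1 is off by 28.0 km.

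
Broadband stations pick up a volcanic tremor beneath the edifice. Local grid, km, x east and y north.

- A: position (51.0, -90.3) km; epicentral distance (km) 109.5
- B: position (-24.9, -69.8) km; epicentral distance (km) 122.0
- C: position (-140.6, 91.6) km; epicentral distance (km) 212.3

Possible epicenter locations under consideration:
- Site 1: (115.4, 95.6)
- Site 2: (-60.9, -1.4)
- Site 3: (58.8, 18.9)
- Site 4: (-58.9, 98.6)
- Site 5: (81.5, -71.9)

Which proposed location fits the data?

Site 3

For each candidate, compare |candidate − station| to the reported distance:
Site 1: residuals A 87.2, B 94.9, C 43.7 → max 94.9 km
Site 2: residuals A 33.4, B 44.7, C 89.8 → max 89.8 km
Site 3: residuals A 0.0, B 0.0, C 0.1 → max 0.1 km
Site 4: residuals A 109.0, B 49.8, C 130.3 → max 130.3 km
Site 5: residuals A 73.9, B 15.6, C 63.5 → max 73.9 km
Only Site 3 has all residuals ≈ 0.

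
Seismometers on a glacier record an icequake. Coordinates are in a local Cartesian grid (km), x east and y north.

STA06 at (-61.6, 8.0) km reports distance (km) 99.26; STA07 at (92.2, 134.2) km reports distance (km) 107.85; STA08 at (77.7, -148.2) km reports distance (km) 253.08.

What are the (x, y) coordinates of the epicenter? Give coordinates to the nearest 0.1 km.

Circle about each station: (x + 61.6)² + (y − 8.0)² = 99.26²; (x − 92.2)² + (y − 134.2)² = 107.85²; (x − 77.7)² + (y + 148.2)² = 253.08².
Subtracting the STA06 equation from the STA07 and STA08 equations removes the quadratic terms:
307.6 x + 252.4 y = 20872.85
278.6 x − 312.4 y = -30054.97
Solving the 2×2 system: x ≈ -6.4, y ≈ 90.5 km.

x ≈ -6.4 km, y ≈ 90.5 km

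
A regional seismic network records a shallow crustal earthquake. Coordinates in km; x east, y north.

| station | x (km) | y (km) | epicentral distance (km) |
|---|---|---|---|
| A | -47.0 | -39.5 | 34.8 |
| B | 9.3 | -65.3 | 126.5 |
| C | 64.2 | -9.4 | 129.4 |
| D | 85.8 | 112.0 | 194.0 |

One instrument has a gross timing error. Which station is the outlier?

Solve using three stations at a time. Using A, C, D (subtract circle equations pairwise → linear system) gives (x, y) ≈ (-65.2, -9.8).
Distances from that point to each station vs reported:
  A: calculated 34.8 vs reported 34.8 → residual 0.0 km
  B: calculated 92.9 vs reported 126.5 → residual 33.6 km
  C: calculated 129.4 vs reported 129.4 → residual 0.0 km
  D: calculated 194.0 vs reported 194.0 → residual 0.0 km
A, C, D are mutually consistent (residuals ≈ 0); B is off by 33.6 km.

B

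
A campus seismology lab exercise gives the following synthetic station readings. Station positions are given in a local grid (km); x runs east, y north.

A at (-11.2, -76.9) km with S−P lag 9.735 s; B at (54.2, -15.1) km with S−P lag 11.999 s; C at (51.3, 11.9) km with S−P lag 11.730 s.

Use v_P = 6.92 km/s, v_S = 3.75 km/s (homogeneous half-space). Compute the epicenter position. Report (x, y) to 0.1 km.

x ≈ -43.4 km, y ≈ -4.0 km

Distance from S−P lag: d = Δt · v_P v_S / (v_P − v_S) = Δt · (6.92·3.75)/(6.92−3.75) ≈ 8.1861·Δt.
So d_A = 79.69, d_B = 98.23, d_C = 96.02 km.
Circle about each station: (x + 11.2)² + (y + 76.9)² = 79.69²; (x − 54.2)² + (y + 15.1)² = 98.23²; (x − 51.3)² + (y − 11.9)² = 96.02².
Subtracting pairs of circle equations eliminates x²+y² and gives linear equations (the radical axes):
130.8 x + 123.6 y = -6172.04
125.0 x + 177.6 y = -6135.09
Solving the 2×2 system: x ≈ -43.4, y ≈ -4.0 km.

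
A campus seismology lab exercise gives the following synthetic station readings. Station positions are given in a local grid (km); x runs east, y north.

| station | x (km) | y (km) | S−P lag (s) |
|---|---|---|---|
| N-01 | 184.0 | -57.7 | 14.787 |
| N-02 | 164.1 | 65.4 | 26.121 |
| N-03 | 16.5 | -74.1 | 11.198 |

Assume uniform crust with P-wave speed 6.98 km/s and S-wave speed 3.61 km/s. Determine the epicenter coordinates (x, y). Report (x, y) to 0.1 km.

Distance from S−P lag: d = Δt · v_P v_S / (v_P − v_S) = Δt · (6.98·3.61)/(6.98−3.61) ≈ 7.4771·Δt.
So d_N-01 = 110.56, d_N-02 = 195.31, d_N-03 = 83.73 km.
Circle about each station: (x − 184.0)² + (y + 57.7)² = 110.56²; (x − 164.1)² + (y − 65.4)² = 195.31²; (x − 16.5)² + (y + 74.1)² = 83.73².
Subtracting the N-01 equation from the N-02 and N-03 equations removes the quadratic terms:
-39.8 x + 246.2 y = -31901.80
-335.0 x − 32.8 y = -26209.43
Solving the 2×2 system: x ≈ 89.5, y ≈ -115.1 km.
Check against N-01 (with the unrounded x, y): √((x − 184.0)²+(y + 57.7)²) = 110.56 ≈ 110.56 km. ✓

(89.5, -115.1)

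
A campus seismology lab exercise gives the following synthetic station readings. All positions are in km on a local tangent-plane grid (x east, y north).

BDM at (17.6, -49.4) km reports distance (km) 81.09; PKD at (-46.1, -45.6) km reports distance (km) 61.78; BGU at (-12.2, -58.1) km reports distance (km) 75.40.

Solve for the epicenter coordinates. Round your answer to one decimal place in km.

x ≈ -32.2 km, y ≈ 14.6 km

Circle about each station: (x − 17.6)² + (y + 49.4)² = 81.09²; (x + 46.1)² + (y + 45.6)² = 61.78²; (x + 12.2)² + (y + 58.1)² = 75.40².
Subtracting the BDM equation from the PKD and BGU equations removes the quadratic terms:
-127.4 x + 7.6 y = 4213.27
-59.6 x − 17.4 y = 1664.76
Solving the 2×2 system: x ≈ -32.2, y ≈ 14.6 km.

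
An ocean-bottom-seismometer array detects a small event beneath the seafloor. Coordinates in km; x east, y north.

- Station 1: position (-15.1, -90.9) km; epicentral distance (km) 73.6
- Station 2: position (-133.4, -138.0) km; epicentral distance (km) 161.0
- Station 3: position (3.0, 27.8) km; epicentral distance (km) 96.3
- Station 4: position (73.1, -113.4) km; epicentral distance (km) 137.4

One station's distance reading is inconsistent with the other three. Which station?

Solve using three stations at a time. Using Station 1, Station 2, Station 4 (subtract circle equations pairwise → linear system) gives (x, y) ≈ (-25.9, -18.2).
Distances from that point to each station vs reported:
  Station 1: calculated 73.5 vs reported 73.6 → residual 0.1 km
  Station 2: calculated 160.9 vs reported 161.0 → residual 0.1 km
  Station 3: calculated 54.3 vs reported 96.3 → residual 42.0 km
  Station 4: calculated 137.3 vs reported 137.4 → residual 0.1 km
Station 1, Station 2, Station 4 are mutually consistent (residuals ≈ 0); Station 3 is off by 42.0 km.

Station 3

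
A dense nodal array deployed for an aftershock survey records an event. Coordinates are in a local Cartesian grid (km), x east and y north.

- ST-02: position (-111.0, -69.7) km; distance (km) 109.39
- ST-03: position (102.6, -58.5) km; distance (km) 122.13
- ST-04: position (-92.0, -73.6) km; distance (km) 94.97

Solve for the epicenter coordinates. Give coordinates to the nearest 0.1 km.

x ≈ -13.4 km, y ≈ -20.3 km

Circle about each station: (x + 111.0)² + (y + 69.7)² = 109.39²; (x − 102.6)² + (y + 58.5)² = 122.13²; (x + 92.0)² + (y + 73.6)² = 94.97².
Subtracting pairs of circle equations eliminates x²+y² and gives linear equations (the radical axes):
427.2 x + 22.4 y = -6179.64
38.0 x − 7.8 y = -351.26
Solving the 2×2 system: x ≈ -13.4, y ≈ -20.3 km.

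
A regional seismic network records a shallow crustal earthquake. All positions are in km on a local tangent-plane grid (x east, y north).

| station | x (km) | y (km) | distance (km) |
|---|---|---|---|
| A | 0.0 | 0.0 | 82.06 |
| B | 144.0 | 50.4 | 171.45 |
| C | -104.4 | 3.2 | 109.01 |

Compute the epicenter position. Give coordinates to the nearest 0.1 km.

Circle about each station: x² + y² = 82.06²; (x − 144.0)² + (y − 50.4)² = 171.45²; (x + 104.4)² + (y − 3.2)² = 109.01².
Subtracting the A equation from the B and C equations removes the quadratic terms:
288.0 x + 100.8 y = 614.90
-208.8 x + 6.4 y = 5760.26
Solving the 2×2 system: x ≈ -25.2, y ≈ 78.1 km.

x ≈ -25.2 km, y ≈ 78.1 km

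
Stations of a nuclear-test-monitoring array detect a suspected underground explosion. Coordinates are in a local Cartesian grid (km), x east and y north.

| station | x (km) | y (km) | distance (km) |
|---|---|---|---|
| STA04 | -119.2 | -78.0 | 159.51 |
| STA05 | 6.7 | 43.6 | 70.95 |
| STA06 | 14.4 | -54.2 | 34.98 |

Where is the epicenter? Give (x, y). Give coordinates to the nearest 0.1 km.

30.6 km east, -23.2 km north

Circle about each station: (x + 119.2)² + (y + 78.0)² = 159.51²; (x − 6.7)² + (y − 43.6)² = 70.95²; (x − 14.4)² + (y + 54.2)² = 34.98².
Subtracting pairs of circle equations eliminates x²+y² and gives linear equations (the radical axes):
251.8 x + 243.2 y = 2062.75
267.2 x + 47.6 y = 7072.20
Solving the 2×2 system: x ≈ 30.6, y ≈ -23.2 km.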